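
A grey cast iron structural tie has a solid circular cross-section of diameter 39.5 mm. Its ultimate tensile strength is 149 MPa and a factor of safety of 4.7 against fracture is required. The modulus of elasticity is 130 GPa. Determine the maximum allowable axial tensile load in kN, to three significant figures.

σ_allow = 149/4.7 = 31.70 MPa.
A = πd²/4 = π×39.5²/4 = 1225 mm².
F_allow = σ_allow × A = 31.70×1225 = 38850 N.

F_allow = 38.8 kN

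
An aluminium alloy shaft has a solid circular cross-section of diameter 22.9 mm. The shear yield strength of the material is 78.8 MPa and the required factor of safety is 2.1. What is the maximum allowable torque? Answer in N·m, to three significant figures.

T_allow = 88.5 N·m

τ_allow = 78.8/2.1 = 37.52 MPa.
For a solid shaft T_allow = τ_allow·πd³/16; πd³/16 = π×22.9³/16 = 2358 mm³.
T_allow = 37.52×2358 = 88480 N·mm = 88.48 N·m.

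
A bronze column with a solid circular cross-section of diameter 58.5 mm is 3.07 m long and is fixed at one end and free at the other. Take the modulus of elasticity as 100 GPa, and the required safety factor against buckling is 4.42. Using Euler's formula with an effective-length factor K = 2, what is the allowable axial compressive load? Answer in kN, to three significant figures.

P_allow = 3.41 kN

I = πd⁴/64 = π×58.5⁴/64 = 574900 mm⁴.
Effective length L_e = KL = 2×3.07 m = 6140 mm.
Euler critical load P_cr = π²EI/L_e² = π²×100000×574900/6140² = 15050 N.
P_allow = P_cr/n = 15050/4.42 = 3405 N.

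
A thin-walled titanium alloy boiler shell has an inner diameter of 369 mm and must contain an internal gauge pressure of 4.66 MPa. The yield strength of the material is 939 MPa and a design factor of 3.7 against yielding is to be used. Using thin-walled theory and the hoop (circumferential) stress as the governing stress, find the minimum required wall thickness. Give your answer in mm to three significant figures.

t = 3.39 mm

σ_allow = 939/3.7 = 253.8 MPa.
Hoop stress σ_h = pD/(2t), so t = pD/(2σ_allow) = 4.66×369/(2×253.8) = 3.388 mm.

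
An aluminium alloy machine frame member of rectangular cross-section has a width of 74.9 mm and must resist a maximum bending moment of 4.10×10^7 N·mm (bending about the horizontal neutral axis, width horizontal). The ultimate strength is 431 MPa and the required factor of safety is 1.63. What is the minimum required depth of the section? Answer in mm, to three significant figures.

σ_allow = 431/1.63 = 264.4 MPa.
For a rectangular section σ = 6M/(bh²), so h² = 6M/(b σ_allow) = 6×4.1000×10^7/(74.9×264.4) = 12420 mm².
h = 111.5 mm.

h = 111 mm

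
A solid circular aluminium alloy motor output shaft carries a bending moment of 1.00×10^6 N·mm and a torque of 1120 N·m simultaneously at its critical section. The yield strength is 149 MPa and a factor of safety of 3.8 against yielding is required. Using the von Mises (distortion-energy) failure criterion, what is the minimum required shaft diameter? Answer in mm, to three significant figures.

d = 71.3 mm

σ_allow = σ_y/n = 149/3.8 = 39.21 MPa.
For a solid shaft σ_b = 32M/(πd³) and τ = 16T/(πd³), so the von Mises stress is σ' = (16/πd³)·√(4M²+3T²).
√(4M²+3T²) = √(4×(1.000×10^6)² + 3×(1.120×10^6)²) = 2.786×10^6 N·mm.
d³ = 16×2.786×10^6/(π×39.21) = 361900 mm³.
d = 71.26 mm.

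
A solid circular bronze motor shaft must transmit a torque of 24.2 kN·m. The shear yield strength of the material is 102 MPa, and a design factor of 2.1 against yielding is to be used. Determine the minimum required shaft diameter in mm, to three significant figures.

Allowable shear stress τ_allow = 102/2.1 = 48.57 MPa.
For a solid shaft τ = 16T/(πd³), so d³ = 16T/(π τ_allow) = 16×2.4200×10^7/(π×48.57) = 2.537×10^6 mm³.
d = (2.537×10^6)^(1/3) = 136.4 mm.

d = 136 mm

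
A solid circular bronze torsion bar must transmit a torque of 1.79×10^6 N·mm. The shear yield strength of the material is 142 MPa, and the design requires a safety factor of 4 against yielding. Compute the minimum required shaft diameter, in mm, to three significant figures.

d = 63.6 mm

Allowable shear stress τ_allow = 142/4 = 35.50 MPa.
For a solid shaft τ = 16T/(πd³), so d³ = 16T/(π τ_allow) = 16×1790000/(π×35.50) = 256800 mm³.
d = (256800)^(1/3) = 63.56 mm.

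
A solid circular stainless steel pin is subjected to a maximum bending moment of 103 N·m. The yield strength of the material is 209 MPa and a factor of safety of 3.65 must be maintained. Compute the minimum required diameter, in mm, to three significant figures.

σ_allow = 209/3.65 = 57.26 MPa.
For a solid circular section σ = 32M/(πd³), so d³ = 32M/(π σ_allow) = 32×103000/(π×57.26) = 18320 mm³.
d = 26.36 mm.

d = 26.4 mm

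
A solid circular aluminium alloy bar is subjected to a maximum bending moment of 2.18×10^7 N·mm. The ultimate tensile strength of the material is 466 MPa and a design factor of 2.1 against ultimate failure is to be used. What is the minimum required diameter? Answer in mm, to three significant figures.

d = 100 mm

σ_allow = 466/2.1 = 221.9 MPa.
For a solid circular section σ = 32M/(πd³), so d³ = 32M/(π σ_allow) = 32×2.1800×10^7/(π×221.9) = 1.001×10^6 mm³.
d = 100.0 mm.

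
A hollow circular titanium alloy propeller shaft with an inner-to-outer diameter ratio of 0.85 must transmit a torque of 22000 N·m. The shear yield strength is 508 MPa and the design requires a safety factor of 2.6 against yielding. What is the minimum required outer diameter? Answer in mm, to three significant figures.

τ_allow = 508/2.6 = 195.4 MPa.
For a hollow shaft τ = 16T/[πd_o³(1−k⁴)] with k = 0.85, so 1−k⁴ = 0.4780.
d_o³ = 16T/[π τ_allow (1−k⁴)] = 16×2.2000×10^7/(π×195.4×0.4780) = 1.200×10^6 mm³.
d_o = 106.3 mm.

d_o = 106 mm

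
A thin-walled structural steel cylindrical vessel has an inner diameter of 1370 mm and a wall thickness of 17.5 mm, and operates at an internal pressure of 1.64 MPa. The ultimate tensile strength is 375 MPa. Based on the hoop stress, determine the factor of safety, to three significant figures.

σ_h = pD/(2t) = 1.64×1370/(2×17.5) = 64.19 MPa.
n = 375/64.19 = 5.842.

n = 5.84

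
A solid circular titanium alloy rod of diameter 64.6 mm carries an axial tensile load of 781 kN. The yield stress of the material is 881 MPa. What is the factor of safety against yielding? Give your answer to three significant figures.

A = πd²/4 = 3278 mm².
σ = F/A = 781000/3278 = 238.3 MPa.
n = 881/238.3 = 3.697.

n = 3.70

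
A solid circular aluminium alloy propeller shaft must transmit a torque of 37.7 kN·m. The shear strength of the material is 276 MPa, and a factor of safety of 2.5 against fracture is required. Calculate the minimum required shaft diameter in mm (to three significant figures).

d = 120 mm

Allowable shear stress τ_allow = 276/2.5 = 110.4 MPa.
For a solid shaft τ = 16T/(πd³), so d³ = 16T/(π τ_allow) = 16×3.7700×10^7/(π×110.4) = 1.739×10^6 mm³.
d = (1.739×10^6)^(1/3) = 120.3 mm.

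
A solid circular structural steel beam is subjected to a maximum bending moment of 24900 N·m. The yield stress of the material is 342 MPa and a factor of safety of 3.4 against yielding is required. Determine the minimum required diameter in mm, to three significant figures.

σ_allow = 342/3.4 = 100.6 MPa.
For a solid circular section σ = 32M/(πd³), so d³ = 32M/(π σ_allow) = 32×2.4900×10^7/(π×100.6) = 2.521×10^6 mm³.
d = 136.1 mm.

d = 136 mm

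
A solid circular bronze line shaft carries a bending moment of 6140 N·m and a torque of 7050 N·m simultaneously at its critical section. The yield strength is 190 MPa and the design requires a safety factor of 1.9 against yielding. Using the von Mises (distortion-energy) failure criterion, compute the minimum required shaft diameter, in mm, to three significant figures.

d = 95.9 mm

σ_allow = σ_y/n = 190/1.9 = 100.0 MPa.
For a solid shaft σ_b = 32M/(πd³) and τ = 16T/(πd³), so the von Mises stress is σ' = (16/πd³)·√(4M²+3T²).
√(4M²+3T²) = √(4×(6.140×10^6)² + 3×(7.050×10^6)²) = 1.732×10^7 N·mm.
d³ = 16×1.732×10^7/(π×100.0) = 882000 mm³.
d = 95.90 mm.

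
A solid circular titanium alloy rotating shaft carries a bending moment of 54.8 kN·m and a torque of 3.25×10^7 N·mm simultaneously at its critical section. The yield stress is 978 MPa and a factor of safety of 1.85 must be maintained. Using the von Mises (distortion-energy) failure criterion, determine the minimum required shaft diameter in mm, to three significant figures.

d = 106 mm

σ_allow = σ_y/n = 978/1.85 = 528.6 MPa.
For a solid shaft σ_b = 32M/(πd³) and τ = 16T/(πd³), so the von Mises stress is σ' = (16/πd³)·√(4M²+3T²).
√(4M²+3T²) = √(4×(5.480×10^7)² + 3×(3.250×10^7)²) = 1.232×10^8 N·mm.
d³ = 16×1.232×10^8/(π×528.6) = 1.187×10^6 mm³.
d = 105.9 mm.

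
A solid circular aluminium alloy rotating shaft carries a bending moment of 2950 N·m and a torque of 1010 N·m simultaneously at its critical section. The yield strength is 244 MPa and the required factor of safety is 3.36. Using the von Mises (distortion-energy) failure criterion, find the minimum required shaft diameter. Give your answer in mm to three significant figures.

σ_allow = σ_y/n = 244/3.36 = 72.62 MPa.
For a solid shaft σ_b = 32M/(πd³) and τ = 16T/(πd³), so the von Mises stress is σ' = (16/πd³)·√(4M²+3T²).
√(4M²+3T²) = √(4×(2.950×10^6)² + 3×(1.010×10^6)²) = 6.154×10^6 N·mm.
d³ = 16×6.154×10^6/(π×72.62) = 431600 mm³.
d = 75.57 mm.

d = 75.6 mm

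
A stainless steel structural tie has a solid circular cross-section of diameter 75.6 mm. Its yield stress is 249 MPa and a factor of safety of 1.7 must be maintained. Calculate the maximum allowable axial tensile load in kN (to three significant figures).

F_allow = 657 kN

σ_allow = 249/1.7 = 146.5 MPa.
A = πd²/4 = π×75.6²/4 = 4489 mm².
F_allow = σ_allow × A = 146.5×4489 = 657500 N.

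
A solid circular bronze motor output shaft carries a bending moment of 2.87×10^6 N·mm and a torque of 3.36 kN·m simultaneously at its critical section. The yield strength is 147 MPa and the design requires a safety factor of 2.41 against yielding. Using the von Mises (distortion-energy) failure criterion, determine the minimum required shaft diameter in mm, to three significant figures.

σ_allow = σ_y/n = 147/2.41 = 61.00 MPa.
For a solid shaft σ_b = 32M/(πd³) and τ = 16T/(πd³), so the von Mises stress is σ' = (16/πd³)·√(4M²+3T²).
√(4M²+3T²) = √(4×(2.870×10^6)² + 3×(3.360×10^6)²) = 8.174×10^6 N·mm.
d³ = 16×8.174×10^6/(π×61.00) = 682500 mm³.
d = 88.04 mm.

d = 88.0 mm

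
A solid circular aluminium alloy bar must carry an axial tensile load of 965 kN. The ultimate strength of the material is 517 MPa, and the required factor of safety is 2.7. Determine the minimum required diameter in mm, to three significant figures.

d = 80.1 mm

Allowable stress σ_allow = 517/2.7 = 191.5 MPa.
Required area A = F/σ_allow = 965000/191.5 = 5040 mm².
A = πd²/4 → d = √(4A/π) = 80.10 mm.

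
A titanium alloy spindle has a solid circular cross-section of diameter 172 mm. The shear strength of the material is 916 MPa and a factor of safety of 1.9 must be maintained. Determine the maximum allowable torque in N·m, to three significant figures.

τ_allow = 916/1.9 = 482.1 MPa.
For a solid shaft T_allow = τ_allow·πd³/16; πd³/16 = π×172³/16 = 999100 mm³.
T_allow = 482.1×999100 = 4.817×10^8 N·mm = 481700 N·m.

T_allow = 4.82×10^5 N·m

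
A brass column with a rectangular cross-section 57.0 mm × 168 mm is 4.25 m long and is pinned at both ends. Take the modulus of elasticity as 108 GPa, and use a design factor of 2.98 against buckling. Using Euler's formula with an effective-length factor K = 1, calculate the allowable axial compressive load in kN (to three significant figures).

P_allow = 51.3 kN

Buckling occurs about the weak axis: I_min = h·b³/12 = 168×57.0³/12 = 2.593×10^6 mm⁴ (b = 57.0 mm is the smaller dimension).
Effective length L_e = KL = 1×4.25 m = 4250 mm.
Euler critical load P_cr = π²EI/L_e² = π²×108000×2.593×10^6/4250² = 153000 N.
P_allow = P_cr/n = 153000/2.98 = 51340 N.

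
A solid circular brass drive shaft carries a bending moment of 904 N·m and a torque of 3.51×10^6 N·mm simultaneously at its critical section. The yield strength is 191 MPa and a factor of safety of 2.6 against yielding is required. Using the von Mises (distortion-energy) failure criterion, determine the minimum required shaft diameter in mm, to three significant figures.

d = 76.0 mm

σ_allow = σ_y/n = 191/2.6 = 73.46 MPa.
For a solid shaft σ_b = 32M/(πd³) and τ = 16T/(πd³), so the von Mises stress is σ' = (16/πd³)·√(4M²+3T²).
√(4M²+3T²) = √(4×(904000)² + 3×(3.510×10^6)²) = 6.343×10^6 N·mm.
d³ = 16×6.343×10^6/(π×73.46) = 439700 mm³.
d = 76.04 mm.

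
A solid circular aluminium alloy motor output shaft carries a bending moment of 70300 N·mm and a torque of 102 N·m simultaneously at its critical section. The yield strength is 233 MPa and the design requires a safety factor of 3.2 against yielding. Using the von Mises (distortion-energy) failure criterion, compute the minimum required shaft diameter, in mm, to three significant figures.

σ_allow = σ_y/n = 233/3.2 = 72.81 MPa.
For a solid shaft σ_b = 32M/(πd³) and τ = 16T/(πd³), so the von Mises stress is σ' = (16/πd³)·√(4M²+3T²).
√(4M²+3T²) = √(4×(70300)² + 3×(102000)²) = 225800 N·mm.
d³ = 16×225800/(π×72.81) = 15790 mm³.
d = 25.09 mm.

d = 25.1 mm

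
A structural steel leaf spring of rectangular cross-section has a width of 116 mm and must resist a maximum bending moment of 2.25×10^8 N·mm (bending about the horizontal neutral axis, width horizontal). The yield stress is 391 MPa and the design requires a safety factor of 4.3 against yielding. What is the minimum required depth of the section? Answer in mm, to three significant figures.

σ_allow = 391/4.3 = 90.93 MPa.
For a rectangular section σ = 6M/(bh²), so h² = 6M/(b σ_allow) = 6×2.2500×10^8/(116×90.93) = 128000 mm².
h = 357.8 mm.

h = 358 mm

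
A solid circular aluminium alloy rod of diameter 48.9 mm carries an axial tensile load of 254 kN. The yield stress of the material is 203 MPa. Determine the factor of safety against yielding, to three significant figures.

n = 1.50

A = πd²/4 = 1878 mm².
σ = F/A = 254000/1878 = 135.2 MPa.
n = 203/135.2 = 1.501.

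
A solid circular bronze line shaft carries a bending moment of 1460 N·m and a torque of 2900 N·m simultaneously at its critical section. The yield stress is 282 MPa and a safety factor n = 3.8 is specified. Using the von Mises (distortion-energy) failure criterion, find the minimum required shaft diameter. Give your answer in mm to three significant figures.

σ_allow = σ_y/n = 282/3.8 = 74.21 MPa.
For a solid shaft σ_b = 32M/(πd³) and τ = 16T/(πd³), so the von Mises stress is σ' = (16/πd³)·√(4M²+3T²).
√(4M²+3T²) = √(4×(1.460×10^6)² + 3×(2.900×10^6)²) = 5.810×10^6 N·mm.
d³ = 16×5.810×10^6/(π×74.21) = 398700 mm³.
d = 73.60 mm.

d = 73.6 mm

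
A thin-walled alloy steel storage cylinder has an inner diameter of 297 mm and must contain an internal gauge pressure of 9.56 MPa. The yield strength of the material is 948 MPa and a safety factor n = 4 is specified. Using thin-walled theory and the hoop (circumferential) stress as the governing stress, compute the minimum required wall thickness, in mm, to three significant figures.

t = 5.99 mm

σ_allow = 948/4 = 237.0 MPa.
Hoop stress σ_h = pD/(2t), so t = pD/(2σ_allow) = 9.56×297/(2×237.0) = 5.990 mm.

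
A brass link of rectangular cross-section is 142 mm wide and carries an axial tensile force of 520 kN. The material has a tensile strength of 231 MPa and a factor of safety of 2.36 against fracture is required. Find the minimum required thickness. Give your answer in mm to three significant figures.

σ_allow = 231/2.36 = 97.88 MPa.
Required area A = F/σ_allow = 520000/97.88 = 5313 mm².
t = A/w = 5313/142 = 37.41 mm.

t = 37.4 mm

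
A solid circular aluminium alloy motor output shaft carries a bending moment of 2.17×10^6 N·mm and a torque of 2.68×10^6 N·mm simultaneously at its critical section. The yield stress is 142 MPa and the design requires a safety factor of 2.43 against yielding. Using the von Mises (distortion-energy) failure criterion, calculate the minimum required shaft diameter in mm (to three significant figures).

d = 82.1 mm

σ_allow = σ_y/n = 142/2.43 = 58.44 MPa.
For a solid shaft σ_b = 32M/(πd³) and τ = 16T/(πd³), so the von Mises stress is σ' = (16/πd³)·√(4M²+3T²).
√(4M²+3T²) = √(4×(2.170×10^6)² + 3×(2.680×10^6)²) = 6.355×10^6 N·mm.
d³ = 16×6.355×10^6/(π×58.44) = 553800 mm³.
d = 82.12 mm.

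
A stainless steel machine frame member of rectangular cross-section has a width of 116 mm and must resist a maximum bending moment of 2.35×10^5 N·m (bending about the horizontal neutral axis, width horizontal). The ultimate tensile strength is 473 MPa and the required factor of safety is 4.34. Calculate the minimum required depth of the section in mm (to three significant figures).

h = 334 mm

σ_allow = 473/4.34 = 109.0 MPa.
For a rectangular section σ = 6M/(bh²), so h² = 6M/(b σ_allow) = 6×2.3500×10^8/(116×109.0) = 111500 mm².
h = 334.0 mm.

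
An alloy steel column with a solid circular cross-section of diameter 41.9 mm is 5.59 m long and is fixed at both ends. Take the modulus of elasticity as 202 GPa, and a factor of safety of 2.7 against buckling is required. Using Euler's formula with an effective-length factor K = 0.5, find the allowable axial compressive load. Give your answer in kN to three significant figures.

P_allow = 14.3 kN

I = πd⁴/64 = π×41.9⁴/64 = 151300 mm⁴.
Effective length L_e = KL = 0.5×5.59 m = 2795 mm.
Euler critical load P_cr = π²EI/L_e² = π²×202000×151300/2795² = 38610 N.
P_allow = P_cr/n = 38610/2.7 = 14300 N.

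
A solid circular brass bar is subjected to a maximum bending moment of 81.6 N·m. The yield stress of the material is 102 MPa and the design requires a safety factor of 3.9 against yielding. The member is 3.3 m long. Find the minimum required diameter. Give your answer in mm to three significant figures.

d = 31.7 mm

σ_allow = 102/3.9 = 26.15 MPa.
For a solid circular section σ = 32M/(πd³), so d³ = 32M/(π σ_allow) = 32×81600/(π×26.15) = 31780 mm³.
d = 31.68 mm.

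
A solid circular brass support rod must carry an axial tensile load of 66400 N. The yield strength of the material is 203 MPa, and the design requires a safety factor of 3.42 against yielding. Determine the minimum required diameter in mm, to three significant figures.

d = 37.7 mm

Allowable stress σ_allow = 203/3.42 = 59.36 MPa.
Required area A = F/σ_allow = 66400/59.36 = 1119 mm².
A = πd²/4 → d = √(4A/π) = 37.74 mm.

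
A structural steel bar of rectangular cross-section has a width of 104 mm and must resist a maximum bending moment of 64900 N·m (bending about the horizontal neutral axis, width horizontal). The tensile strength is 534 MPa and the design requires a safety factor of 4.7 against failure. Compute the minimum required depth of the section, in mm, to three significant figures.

h = 182 mm

σ_allow = 534/4.7 = 113.6 MPa.
For a rectangular section σ = 6M/(bh²), so h² = 6M/(b σ_allow) = 6×6.4900×10^7/(104×113.6) = 32950 mm².
h = 181.5 mm.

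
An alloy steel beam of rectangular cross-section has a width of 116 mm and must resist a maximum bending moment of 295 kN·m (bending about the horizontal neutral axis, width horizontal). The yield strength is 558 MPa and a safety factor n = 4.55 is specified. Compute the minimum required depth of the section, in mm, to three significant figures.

h = 353 mm

σ_allow = 558/4.55 = 122.6 MPa.
For a rectangular section σ = 6M/(bh²), so h² = 6M/(b σ_allow) = 6×2.9500×10^8/(116×122.6) = 124400 mm².
h = 352.7 mm.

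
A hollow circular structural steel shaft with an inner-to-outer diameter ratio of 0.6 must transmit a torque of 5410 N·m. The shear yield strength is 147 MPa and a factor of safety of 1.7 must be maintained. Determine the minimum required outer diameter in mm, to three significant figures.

d_o = 71.5 mm

τ_allow = 147/1.7 = 86.47 MPa.
For a hollow shaft τ = 16T/[πd_o³(1−k⁴)] with k = 0.6, so 1−k⁴ = 0.8704.
d_o³ = 16T/[π τ_allow (1−k⁴)] = 16×5410000/(π×86.47×0.8704) = 366100 mm³.
d_o = 71.54 mm.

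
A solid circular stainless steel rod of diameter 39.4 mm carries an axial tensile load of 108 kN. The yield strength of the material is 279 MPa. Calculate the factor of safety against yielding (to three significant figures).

n = 3.15

A = πd²/4 = 1219 mm².
σ = F/A = 108000/1219 = 88.58 MPa.
n = 279/88.58 = 3.150.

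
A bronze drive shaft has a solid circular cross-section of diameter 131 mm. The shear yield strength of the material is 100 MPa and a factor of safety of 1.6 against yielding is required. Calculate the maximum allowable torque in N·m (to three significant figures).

τ_allow = 100/1.6 = 62.50 MPa.
For a solid shaft T_allow = τ_allow·πd³/16; πd³/16 = π×131³/16 = 441400 mm³.
T_allow = 62.50×441400 = 2.759×10^7 N·mm = 27590 N·m.

T_allow = 27600 N·m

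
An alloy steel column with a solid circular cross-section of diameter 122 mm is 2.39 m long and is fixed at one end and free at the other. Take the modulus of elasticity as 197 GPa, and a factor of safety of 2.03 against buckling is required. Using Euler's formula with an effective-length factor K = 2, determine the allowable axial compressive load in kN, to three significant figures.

I = πd⁴/64 = π×122⁴/64 = 1.087×10^7 mm⁴.
Effective length L_e = KL = 2×2.39 m = 4780 mm.
Euler critical load P_cr = π²EI/L_e² = π²×197000×1.087×10^7/4780² = 925400 N.
P_allow = P_cr/n = 925400/2.03 = 455900 N.

P_allow = 456 kN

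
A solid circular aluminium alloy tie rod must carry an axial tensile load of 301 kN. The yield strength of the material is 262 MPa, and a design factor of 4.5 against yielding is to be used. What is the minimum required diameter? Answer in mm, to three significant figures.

d = 81.1 mm

Allowable stress σ_allow = 262/4.5 = 58.22 MPa.
Required area A = F/σ_allow = 301000/58.22 = 5170 mm².
A = πd²/4 → d = √(4A/π) = 81.13 mm.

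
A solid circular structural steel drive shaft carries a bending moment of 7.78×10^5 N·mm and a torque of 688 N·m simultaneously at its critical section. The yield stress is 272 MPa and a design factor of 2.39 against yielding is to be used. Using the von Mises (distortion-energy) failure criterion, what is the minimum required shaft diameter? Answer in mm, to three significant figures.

σ_allow = σ_y/n = 272/2.39 = 113.8 MPa.
For a solid shaft σ_b = 32M/(πd³) and τ = 16T/(πd³), so the von Mises stress is σ' = (16/πd³)·√(4M²+3T²).
√(4M²+3T²) = √(4×(778000)² + 3×(688000)²) = 1.960×10^6 N·mm.
d³ = 16×1.960×10^6/(π×113.8) = 87710 mm³.
d = 44.43 mm.

d = 44.4 mm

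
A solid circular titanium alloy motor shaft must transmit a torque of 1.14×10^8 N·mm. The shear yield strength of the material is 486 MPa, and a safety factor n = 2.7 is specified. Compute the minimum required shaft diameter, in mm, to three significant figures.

d = 148 mm

Allowable shear stress τ_allow = 486/2.7 = 180.0 MPa.
For a solid shaft τ = 16T/(πd³), so d³ = 16T/(π τ_allow) = 16×1.1400×10^8/(π×180.0) = 3.226×10^6 mm³.
d = (3.226×10^6)^(1/3) = 147.8 mm.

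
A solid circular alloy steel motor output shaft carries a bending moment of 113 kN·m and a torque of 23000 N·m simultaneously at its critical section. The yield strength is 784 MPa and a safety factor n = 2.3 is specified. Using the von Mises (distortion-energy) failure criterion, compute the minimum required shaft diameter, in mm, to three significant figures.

d = 151 mm

σ_allow = σ_y/n = 784/2.3 = 340.9 MPa.
For a solid shaft σ_b = 32M/(πd³) and τ = 16T/(πd³), so the von Mises stress is σ' = (16/πd³)·√(4M²+3T²).
√(4M²+3T²) = √(4×(1.130×10^8)² + 3×(2.300×10^7)²) = 2.295×10^8 N·mm.
d³ = 16×2.295×10^8/(π×340.9) = 3.429×10^6 mm³.
d = 150.8 mm.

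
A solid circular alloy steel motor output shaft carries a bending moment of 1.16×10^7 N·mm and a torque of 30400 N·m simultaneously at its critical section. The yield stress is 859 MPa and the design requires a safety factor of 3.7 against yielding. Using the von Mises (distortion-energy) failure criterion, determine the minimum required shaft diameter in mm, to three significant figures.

d = 108 mm

σ_allow = σ_y/n = 859/3.7 = 232.2 MPa.
For a solid shaft σ_b = 32M/(πd³) and τ = 16T/(πd³), so the von Mises stress is σ' = (16/πd³)·√(4M²+3T²).
√(4M²+3T²) = √(4×(1.160×10^7)² + 3×(3.040×10^7)²) = 5.754×10^7 N·mm.
d³ = 16×5.754×10^7/(π×232.2) = 1.262×10^6 mm³.
d = 108.1 mm.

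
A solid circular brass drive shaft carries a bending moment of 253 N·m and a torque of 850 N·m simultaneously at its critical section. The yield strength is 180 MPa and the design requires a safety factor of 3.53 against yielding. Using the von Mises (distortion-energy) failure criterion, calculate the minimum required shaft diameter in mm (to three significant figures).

d = 53.8 mm

σ_allow = σ_y/n = 180/3.53 = 50.99 MPa.
For a solid shaft σ_b = 32M/(πd³) and τ = 16T/(πd³), so the von Mises stress is σ' = (16/πd³)·√(4M²+3T²).
√(4M²+3T²) = √(4×(253000)² + 3×(850000)²) = 1.557×10^6 N·mm.
d³ = 16×1.557×10^6/(π×50.99) = 155500 mm³.
d = 53.77 mm.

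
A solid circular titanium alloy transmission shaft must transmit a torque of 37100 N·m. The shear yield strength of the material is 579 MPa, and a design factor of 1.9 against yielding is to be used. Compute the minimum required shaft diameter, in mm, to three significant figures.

d = 85.3 mm

Allowable shear stress τ_allow = 579/1.9 = 304.7 MPa.
For a solid shaft τ = 16T/(πd³), so d³ = 16T/(π τ_allow) = 16×3.7100×10^7/(π×304.7) = 620000 mm³.
d = (620000)^(1/3) = 85.27 mm.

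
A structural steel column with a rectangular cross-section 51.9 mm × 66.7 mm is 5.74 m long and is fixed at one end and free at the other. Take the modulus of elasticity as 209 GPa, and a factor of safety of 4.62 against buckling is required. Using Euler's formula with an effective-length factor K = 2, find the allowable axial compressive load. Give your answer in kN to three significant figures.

P_allow = 2.63 kN

Buckling occurs about the weak axis: I_min = h·b³/12 = 66.7×51.9³/12 = 777000 mm⁴ (b = 51.9 mm is the smaller dimension).
Effective length L_e = KL = 2×5.74 m = 11480 mm.
Euler critical load P_cr = π²EI/L_e² = π²×209000×777000/11480² = 12160 N.
P_allow = P_cr/n = 12160/4.62 = 2632 N.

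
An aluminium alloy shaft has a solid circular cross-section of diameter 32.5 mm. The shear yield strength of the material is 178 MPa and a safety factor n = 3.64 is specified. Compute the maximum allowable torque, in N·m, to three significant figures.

T_allow = 330 N·m

τ_allow = 178/3.64 = 48.90 MPa.
For a solid shaft T_allow = τ_allow·πd³/16; πd³/16 = π×32.5³/16 = 6740 mm³.
T_allow = 48.90×6740 = 329600 N·mm = 329.6 N·m.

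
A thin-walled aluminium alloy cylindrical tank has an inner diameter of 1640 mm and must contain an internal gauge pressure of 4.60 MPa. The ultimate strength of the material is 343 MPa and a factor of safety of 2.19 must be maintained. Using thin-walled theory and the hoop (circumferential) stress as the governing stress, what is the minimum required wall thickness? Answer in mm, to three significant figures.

t = 24.1 mm

σ_allow = 343/2.19 = 156.6 MPa.
Hoop stress σ_h = pD/(2t), so t = pD/(2σ_allow) = 4.60×1640/(2×156.6) = 24.08 mm.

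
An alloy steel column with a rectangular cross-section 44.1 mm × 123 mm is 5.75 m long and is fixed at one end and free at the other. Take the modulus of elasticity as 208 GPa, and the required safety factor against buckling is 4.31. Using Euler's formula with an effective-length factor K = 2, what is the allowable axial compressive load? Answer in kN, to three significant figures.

P_allow = 3.17 kN

Buckling occurs about the weak axis: I_min = h·b³/12 = 123×44.1³/12 = 879100 mm⁴ (b = 44.1 mm is the smaller dimension).
Effective length L_e = KL = 2×5.75 m = 11500 mm.
Euler critical load P_cr = π²EI/L_e² = π²×208000×879100/11500² = 13650 N.
P_allow = P_cr/n = 13650/4.31 = 3166 N.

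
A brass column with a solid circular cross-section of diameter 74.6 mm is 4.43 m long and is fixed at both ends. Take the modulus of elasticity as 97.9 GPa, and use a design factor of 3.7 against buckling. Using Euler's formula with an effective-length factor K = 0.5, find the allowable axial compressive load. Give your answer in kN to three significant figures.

I = πd⁴/64 = π×74.6⁴/64 = 1.520×10^6 mm⁴.
Effective length L_e = KL = 0.5×4.43 m = 2215 mm.
Euler critical load P_cr = π²EI/L_e² = π²×97900×1.520×10^6/2215² = 299400 N.
P_allow = P_cr/n = 299400/3.7 = 80920 N.

P_allow = 80.9 kN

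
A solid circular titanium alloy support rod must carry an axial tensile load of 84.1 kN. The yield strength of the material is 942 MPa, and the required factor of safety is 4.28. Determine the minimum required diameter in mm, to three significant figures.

d = 22.1 mm

Allowable stress σ_allow = 942/4.28 = 220.1 MPa.
Required area A = F/σ_allow = 84100/220.1 = 382.1 mm².
A = πd²/4 → d = √(4A/π) = 22.06 mm.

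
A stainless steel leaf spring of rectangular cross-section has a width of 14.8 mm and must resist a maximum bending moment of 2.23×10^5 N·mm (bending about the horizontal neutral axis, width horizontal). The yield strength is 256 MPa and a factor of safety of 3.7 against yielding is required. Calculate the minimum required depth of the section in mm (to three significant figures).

σ_allow = 256/3.7 = 69.19 MPa.
For a rectangular section σ = 6M/(bh²), so h² = 6M/(b σ_allow) = 6×223000/(14.8×69.19) = 1307 mm².
h = 36.15 mm.

h = 36.1 mm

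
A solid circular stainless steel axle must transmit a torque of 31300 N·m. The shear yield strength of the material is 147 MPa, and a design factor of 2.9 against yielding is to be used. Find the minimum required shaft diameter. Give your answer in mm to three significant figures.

Allowable shear stress τ_allow = 147/2.9 = 50.69 MPa.
For a solid shaft τ = 16T/(πd³), so d³ = 16T/(π τ_allow) = 16×3.1300×10^7/(π×50.69) = 3.145×10^6 mm³.
d = (3.145×10^6)^(1/3) = 146.5 mm.

d = 147 mm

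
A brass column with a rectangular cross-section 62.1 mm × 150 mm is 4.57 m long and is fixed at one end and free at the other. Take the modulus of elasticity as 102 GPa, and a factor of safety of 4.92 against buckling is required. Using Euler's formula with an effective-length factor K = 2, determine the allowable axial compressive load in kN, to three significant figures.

P_allow = 7.33 kN

Buckling occurs about the weak axis: I_min = h·b³/12 = 150×62.1³/12 = 2.994×10^6 mm⁴ (b = 62.1 mm is the smaller dimension).
Effective length L_e = KL = 2×4.57 m = 9140 mm.
Euler critical load P_cr = π²EI/L_e² = π²×102000×2.994×10^6/9140² = 36070 N.
P_allow = P_cr/n = 36070/4.92 = 7332 N.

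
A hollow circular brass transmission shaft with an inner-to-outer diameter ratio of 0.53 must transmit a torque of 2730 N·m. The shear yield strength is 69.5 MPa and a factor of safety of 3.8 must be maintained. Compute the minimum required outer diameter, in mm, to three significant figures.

d_o = 93.8 mm

τ_allow = 69.5/3.8 = 18.29 MPa.
For a hollow shaft τ = 16T/[πd_o³(1−k⁴)] with k = 0.53, so 1−k⁴ = 0.9211.
d_o³ = 16T/[π τ_allow (1−k⁴)] = 16×2730000/(π×18.29×0.9211) = 825300 mm³.
d_o = 93.80 mm.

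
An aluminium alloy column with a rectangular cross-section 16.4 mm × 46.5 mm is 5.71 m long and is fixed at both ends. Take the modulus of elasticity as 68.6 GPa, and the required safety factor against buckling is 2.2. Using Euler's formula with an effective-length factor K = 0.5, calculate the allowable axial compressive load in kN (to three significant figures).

Buckling occurs about the weak axis: I_min = h·b³/12 = 46.5×16.4³/12 = 17090 mm⁴ (b = 16.4 mm is the smaller dimension).
Effective length L_e = KL = 0.5×5.71 m = 2855 mm.
Euler critical load P_cr = π²EI/L_e² = π²×68600×17090/2855² = 1420 N.
P_allow = P_cr/n = 1420/2.2 = 645.3 N.

P_allow = 0.645 kN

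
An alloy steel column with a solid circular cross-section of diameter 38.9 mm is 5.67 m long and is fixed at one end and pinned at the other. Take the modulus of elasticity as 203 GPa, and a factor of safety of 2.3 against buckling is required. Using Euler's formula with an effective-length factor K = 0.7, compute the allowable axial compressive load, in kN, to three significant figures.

I = πd⁴/64 = π×38.9⁴/64 = 112400 mm⁴.
Effective length L_e = KL = 0.7×5.67 m = 3969 mm.
Euler critical load P_cr = π²EI/L_e² = π²×203000×112400/3969² = 14300 N.
P_allow = P_cr/n = 14300/2.3 = 6215 N.

P_allow = 6.22 kN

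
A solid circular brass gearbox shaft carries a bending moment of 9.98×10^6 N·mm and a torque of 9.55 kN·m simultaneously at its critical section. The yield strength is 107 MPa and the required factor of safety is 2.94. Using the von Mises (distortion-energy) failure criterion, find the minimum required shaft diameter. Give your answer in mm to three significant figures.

d = 154 mm

σ_allow = σ_y/n = 107/2.94 = 36.39 MPa.
For a solid shaft σ_b = 32M/(πd³) and τ = 16T/(πd³), so the von Mises stress is σ' = (16/πd³)·√(4M²+3T²).
√(4M²+3T²) = √(4×(9.980×10^6)² + 3×(9.550×10^6)²) = 2.592×10^7 N·mm.
d³ = 16×2.592×10^7/(π×36.39) = 3.628×10^6 mm³.
d = 153.7 mm.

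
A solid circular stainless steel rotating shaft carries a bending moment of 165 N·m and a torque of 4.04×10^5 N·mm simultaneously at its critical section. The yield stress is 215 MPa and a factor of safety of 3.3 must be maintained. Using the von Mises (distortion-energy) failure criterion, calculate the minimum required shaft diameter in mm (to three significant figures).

σ_allow = σ_y/n = 215/3.3 = 65.15 MPa.
For a solid shaft σ_b = 32M/(πd³) and τ = 16T/(πd³), so the von Mises stress is σ' = (16/πd³)·√(4M²+3T²).
√(4M²+3T²) = √(4×(165000)² + 3×(404000)²) = 773700 N·mm.
d³ = 16×773700/(π×65.15) = 60480 mm³.
d = 39.25 mm.

d = 39.3 mm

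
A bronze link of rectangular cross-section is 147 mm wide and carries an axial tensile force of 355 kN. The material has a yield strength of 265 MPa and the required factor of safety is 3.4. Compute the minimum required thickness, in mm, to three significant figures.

t = 31.0 mm

σ_allow = 265/3.4 = 77.94 MPa.
Required area A = F/σ_allow = 355000/77.94 = 4555 mm².
t = A/w = 4555/147 = 30.98 mm.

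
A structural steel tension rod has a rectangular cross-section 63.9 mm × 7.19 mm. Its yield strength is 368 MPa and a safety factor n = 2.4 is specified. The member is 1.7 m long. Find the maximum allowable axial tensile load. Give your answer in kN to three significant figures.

F_allow = 70.4 kN

σ_allow = 368/2.4 = 153.3 MPa.
A = 63.9×7.19 = 459.4 mm².
F_allow = σ_allow × A = 153.3×459.4 = 70450 N.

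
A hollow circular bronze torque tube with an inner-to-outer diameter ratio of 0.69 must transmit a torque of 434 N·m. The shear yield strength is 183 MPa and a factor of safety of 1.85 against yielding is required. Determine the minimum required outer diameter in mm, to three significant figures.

τ_allow = 183/1.85 = 98.92 MPa.
For a hollow shaft τ = 16T/[πd_o³(1−k⁴)] with k = 0.69, so 1−k⁴ = 0.7733.
d_o³ = 16T/[π τ_allow (1−k⁴)] = 16×434000/(π×98.92×0.7733) = 28890 mm³.
d_o = 30.69 mm.

d_o = 30.7 mm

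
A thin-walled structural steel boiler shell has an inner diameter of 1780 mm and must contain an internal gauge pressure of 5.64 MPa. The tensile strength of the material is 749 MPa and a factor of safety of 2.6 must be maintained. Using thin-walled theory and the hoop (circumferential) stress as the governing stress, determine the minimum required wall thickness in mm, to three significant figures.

t = 17.4 mm

σ_allow = 749/2.6 = 288.1 MPa.
Hoop stress σ_h = pD/(2t), so t = pD/(2σ_allow) = 5.64×1780/(2×288.1) = 17.42 mm.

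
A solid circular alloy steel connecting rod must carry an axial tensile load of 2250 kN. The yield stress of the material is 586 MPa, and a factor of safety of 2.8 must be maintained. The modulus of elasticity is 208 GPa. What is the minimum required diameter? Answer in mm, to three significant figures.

d = 117 mm

Allowable stress σ_allow = 586/2.8 = 209.3 MPa.
Required area A = F/σ_allow = 2250000/209.3 = 10750 mm².
A = πd²/4 → d = √(4A/π) = 117.0 mm.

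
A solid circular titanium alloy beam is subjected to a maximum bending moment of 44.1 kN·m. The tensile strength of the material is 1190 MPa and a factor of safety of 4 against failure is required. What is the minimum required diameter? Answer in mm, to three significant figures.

σ_allow = 1190/4 = 297.5 MPa.
For a solid circular section σ = 32M/(πd³), so d³ = 32M/(π σ_allow) = 32×4.4100×10^7/(π×297.5) = 1.510×10^6 mm³.
d = 114.7 mm.

d = 115 mm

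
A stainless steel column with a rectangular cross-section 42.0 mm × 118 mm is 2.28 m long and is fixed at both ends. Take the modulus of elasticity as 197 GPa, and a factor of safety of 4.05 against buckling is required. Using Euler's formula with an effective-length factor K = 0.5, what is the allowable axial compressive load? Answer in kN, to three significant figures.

Buckling occurs about the weak axis: I_min = h·b³/12 = 118×42.0³/12 = 728500 mm⁴ (b = 42.0 mm is the smaller dimension).
Effective length L_e = KL = 0.5×2.28 m = 1140 mm.
Euler critical load P_cr = π²EI/L_e² = π²×197000×728500/1140² = 1.090×10^6 N.
P_allow = P_cr/n = 1.090×10^6/4.05 = 269100 N.

P_allow = 269 kN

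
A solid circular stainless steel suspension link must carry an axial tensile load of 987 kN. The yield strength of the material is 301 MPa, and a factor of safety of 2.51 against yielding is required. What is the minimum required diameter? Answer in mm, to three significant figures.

d = 102 mm

Allowable stress σ_allow = 301/2.51 = 119.9 MPa.
Required area A = F/σ_allow = 987000/119.9 = 8230 mm².
A = πd²/4 → d = √(4A/π) = 102.4 mm.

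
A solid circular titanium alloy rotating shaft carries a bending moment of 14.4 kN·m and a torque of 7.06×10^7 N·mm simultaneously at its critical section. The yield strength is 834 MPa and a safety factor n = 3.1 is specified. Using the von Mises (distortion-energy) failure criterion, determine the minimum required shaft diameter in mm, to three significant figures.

d = 133 mm

σ_allow = σ_y/n = 834/3.1 = 269.0 MPa.
For a solid shaft σ_b = 32M/(πd³) and τ = 16T/(πd³), so the von Mises stress is σ' = (16/πd³)·√(4M²+3T²).
√(4M²+3T²) = √(4×(1.440×10^7)² + 3×(7.060×10^7)²) = 1.256×10^8 N·mm.
d³ = 16×1.256×10^8/(π×269.0) = 2.378×10^6 mm³.
d = 133.5 mm.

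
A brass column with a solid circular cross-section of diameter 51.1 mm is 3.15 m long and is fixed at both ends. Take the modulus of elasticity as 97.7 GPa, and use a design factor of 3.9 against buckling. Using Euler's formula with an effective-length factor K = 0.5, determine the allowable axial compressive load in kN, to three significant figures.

I = πd⁴/64 = π×51.1⁴/64 = 334700 mm⁴.
Effective length L_e = KL = 0.5×3.15 m = 1575 mm.
Euler critical load P_cr = π²EI/L_e² = π²×97700×334700/1575² = 130100 N.
P_allow = P_cr/n = 130100/3.9 = 33360 N.

P_allow = 33.4 kN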